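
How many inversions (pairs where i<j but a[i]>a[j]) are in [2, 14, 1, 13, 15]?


For each element, count the later elements that are smaller than it:
  2 (index 0): smaller elements after it = [1] -> 1
  14 (index 1): smaller elements after it = [1, 13] -> 2
  1 (index 2): smaller elements after it = [] -> 0
  13 (index 3): smaller elements after it = [] -> 0
Total inversions = 1 + 2 + 0 + 0 = 3
Final answer: 3


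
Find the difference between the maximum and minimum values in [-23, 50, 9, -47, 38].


Maximum value: 50
Minimum value: -47
Range = 50 - (-47) = 97
Final answer: 97


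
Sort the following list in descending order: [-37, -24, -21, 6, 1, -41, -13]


Original list: [-37, -24, -21, 6, 1, -41, -13]
Repeatedly take the largest remaining element:
  Remaining [-37, -24, -21, 6, 1, -41, -13] -> largest is 6
  Remaining [-37, -24, -21, 1, -41, -13] -> largest is 1
  Remaining [-37, -24, -21, -41, -13] -> largest is -13
  Remaining [-37, -24, -21, -41] -> largest is -21
  Remaining [-37, -24, -41] -> largest is -24
  Remaining [-37, -41] -> largest is -37
  Remaining [-41] -> largest is -41
Collecting the picks in order gives the descending list.
Final answer: [6, 1, -13, -21, -24, -37, -41]


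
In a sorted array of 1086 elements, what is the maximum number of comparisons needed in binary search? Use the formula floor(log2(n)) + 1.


Binary search halves the search space each step.
Maximum comparisons = floor(log2(1086)) + 1
log2(1086) = 10.0848
floor(log2(1086)) = 10, so 10 + 1 = 11
Final answer: 11


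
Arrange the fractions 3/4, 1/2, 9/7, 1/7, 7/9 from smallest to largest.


Convert to decimal for comparison:
  3/4 = 0.75
  1/2 = 0.5
  9/7 = 1.2857
  1/7 = 0.1429
  7/9 = 0.7778
Decimals in increasing order: 0.1429 < 0.5 < 0.75 < 0.7778 < 1.2857
Writing each back as its fraction gives the sorted order.
Final answer: 1/7, 1/2, 3/4, 7/9, 9/7


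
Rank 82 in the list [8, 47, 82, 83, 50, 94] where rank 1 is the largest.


Sort descending: [94, 83, 82, 50, 47, 8]
Find 82 in the sorted list.
82 is at position 3.
Final answer: 3


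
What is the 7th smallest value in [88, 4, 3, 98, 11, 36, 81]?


Sort ascending: [3, 4, 11, 36, 81, 88, 98]
The 7th element (1-indexed) is at index 6.
Value = 98
Final answer: 98


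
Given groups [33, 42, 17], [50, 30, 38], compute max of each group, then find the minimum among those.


Find max of each group:
  Group 1: [33, 42, 17] -> max = 42
  Group 2: [50, 30, 38] -> max = 50
Maxes: [42, 50]
Minimum of maxes = 42
Final answer: 42


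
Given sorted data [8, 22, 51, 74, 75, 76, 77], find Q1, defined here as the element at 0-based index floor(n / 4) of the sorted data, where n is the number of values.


The list has n = 7 elements.
Q1 index = floor(7 / 4) = floor(1.75) = 1
Counting from index 0 in the sorted data, the element at index 1 is 22.
Final answer: 22


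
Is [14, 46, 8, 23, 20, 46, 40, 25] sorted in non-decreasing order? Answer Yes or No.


Check consecutive pairs:
  14 <= 46? True
  46 <= 8? False
  8 <= 23? True
  23 <= 20? False
  20 <= 46? True
  46 <= 40? False
  40 <= 25? False
4 consecutive pair(s) are out of order, so the list is not sorted.
Final answer: No


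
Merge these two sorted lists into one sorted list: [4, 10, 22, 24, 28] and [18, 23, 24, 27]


List A: [4, 10, 22, 24, 28]
List B: [18, 23, 24, 27]
Repeatedly compare the front elements and take the smaller:
  4 vs 18 -> take 4
  10 vs 18 -> take 10
  22 vs 18 -> take 18
  22 vs 23 -> take 22
  24 vs 23 -> take 23
  24 vs 24 -> take 24
  28 vs 24 -> take 24
  28 vs 27 -> take 27
  B is exhausted; append the rest of A: [28]
Final answer: [4, 10, 18, 22, 23, 24, 24, 27, 28]


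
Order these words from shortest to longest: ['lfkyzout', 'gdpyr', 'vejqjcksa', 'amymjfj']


Compute lengths:
  'lfkyzout' has length 8
  'gdpyr' has length 5
  'vejqjcksa' has length 9
  'amymjfj' has length 7
Lengths in increasing order: 5 < 7 < 8 < 9
Listing the words in that order gives the answer.
Final answer: ['gdpyr', 'amymjfj', 'lfkyzout', 'vejqjcksa']


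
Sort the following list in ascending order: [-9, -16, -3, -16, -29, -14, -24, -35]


Original list: [-9, -16, -3, -16, -29, -14, -24, -35]
Repeatedly take the smallest remaining element:
  Remaining [-9, -16, -3, -16, -29, -14, -24, -35] -> smallest is -35
  Remaining [-9, -16, -3, -16, -29, -14, -24] -> smallest is -29
  Remaining [-9, -16, -3, -16, -14, -24] -> smallest is -24
  Remaining [-9, -16, -3, -16, -14] -> smallest is -16
  Remaining [-9, -3, -16, -14] -> smallest is -16
  Remaining [-9, -3, -14] -> smallest is -14
  Remaining [-9, -3] -> smallest is -9
  Remaining [-3] -> smallest is -3
Collecting the picks in order gives the sorted list.
Final answer: [-35, -29, -24, -16, -16, -14, -9, -3]


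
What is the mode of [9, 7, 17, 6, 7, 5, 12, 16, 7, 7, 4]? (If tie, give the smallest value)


Count the frequency of each value:
  4 appears 1 time(s)
  5 appears 1 time(s)
  6 appears 1 time(s)
  7 appears 4 time(s)
  9 appears 1 time(s)
  12 appears 1 time(s)
  16 appears 1 time(s)
  17 appears 1 time(s)
Maximum frequency is 4.
Only 7 reaches that frequency, so it is the mode.
Final answer: 7


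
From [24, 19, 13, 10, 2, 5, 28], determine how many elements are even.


Check each element:
  24 is even
  19 is odd
  13 is odd
  10 is even
  2 is even
  5 is odd
  28 is even
Evens: [24, 10, 2, 28]
Count of evens = 4
Final answer: 4


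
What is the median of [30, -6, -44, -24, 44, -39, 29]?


First, sort the list: [-44, -39, -24, -6, 29, 30, 44]
The list has 7 elements (odd count).
The middle index is 3 (0-based), and the element there is -6.
Final answer: -6


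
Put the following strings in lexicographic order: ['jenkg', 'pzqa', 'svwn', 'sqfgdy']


Compare strings character by character (the first differing letter decides):
  'jenkg' < 'pzqa' since 'j' < 'p' at position 1
  'pzqa' < 'sqfgdy' since 'p' < 's' at position 1
  'sqfgdy' < 'svwn' since 'q' < 'v' at position 2
Chaining these comparisons gives the alphabetical order.
Final answer: ['jenkg', 'pzqa', 'sqfgdy', 'svwn']


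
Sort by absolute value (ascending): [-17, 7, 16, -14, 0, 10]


Compute absolute values:
  |-17| = 17
  |7| = 7
  |16| = 16
  |-14| = 14
  |0| = 0
  |10| = 10
Absolute values in increasing order: 0 < 7 < 10 < 14 < 16 < 17
Listing the original numbers in that order gives the answer.
Final answer: [0, 7, 10, -14, 16, -17]


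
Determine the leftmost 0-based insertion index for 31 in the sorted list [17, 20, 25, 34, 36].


List is sorted: [17, 20, 25, 34, 36]
We need the leftmost position where 31 can be inserted, i.e. the first index whose element is >= 31 (or the end of the list if none is).
Binary search with low=0, high=5 (0-based indices):
  low=0, high=5, mid=2: a[2]=25 < 31, so low = 3
  low=3, high=5, mid=4: a[4]=36 >= 31, so high = 4
  low=3, high=4, mid=3: a[3]=34 >= 31, so high = 3
Now low = high = 3, so the insertion index is 3.
Final answer: 3


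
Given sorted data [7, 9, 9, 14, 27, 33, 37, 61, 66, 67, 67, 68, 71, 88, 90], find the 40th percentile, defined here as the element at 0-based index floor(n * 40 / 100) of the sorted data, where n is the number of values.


The dataset has n = 15 elements.
Index = floor(15 * 40 / 100) = floor(600 / 100) = floor(6) = 6
Counting from index 0 in the sorted data, the element at index 6 is 37.
Final answer: 37


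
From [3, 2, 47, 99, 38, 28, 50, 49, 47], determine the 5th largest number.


Sort descending: [99, 50, 49, 47, 47, 38, 28, 3, 2]
The 5th element (1-indexed) is at index 4.
Value = 47
Final answer: 47


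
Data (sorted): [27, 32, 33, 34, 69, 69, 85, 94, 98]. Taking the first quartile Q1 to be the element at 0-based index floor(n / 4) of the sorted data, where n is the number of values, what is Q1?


The list has n = 9 elements.
Q1 index = floor(9 / 4) = floor(2.25) = 2
Counting from index 0 in the sorted data, the element at index 2 is 33.
Final answer: 33


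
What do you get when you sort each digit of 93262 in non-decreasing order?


The number 93262 has digits: 9, 3, 2, 6, 2
Sorted: 2, 2, 3, 6, 9
Joining the sorted digits gives the result.
Final answer: 22369


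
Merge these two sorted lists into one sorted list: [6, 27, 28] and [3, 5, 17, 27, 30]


List A: [6, 27, 28]
List B: [3, 5, 17, 27, 30]
Repeatedly compare the front elements and take the smaller:
  6 vs 3 -> take 3
  6 vs 5 -> take 5
  6 vs 17 -> take 6
  27 vs 17 -> take 17
  27 vs 27 -> take 27
  28 vs 27 -> take 27
  28 vs 30 -> take 28
  A is exhausted; append the rest of B: [30]
Final answer: [3, 5, 6, 17, 27, 27, 28, 30]


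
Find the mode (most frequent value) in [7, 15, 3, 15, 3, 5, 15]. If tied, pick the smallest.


Count the frequency of each value:
  3 appears 2 time(s)
  5 appears 1 time(s)
  7 appears 1 time(s)
  15 appears 3 time(s)
Maximum frequency is 3.
Only 15 reaches that frequency, so it is the mode.
Final answer: 15


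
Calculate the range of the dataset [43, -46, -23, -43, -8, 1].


Maximum value: 43
Minimum value: -46
Range = 43 - (-46) = 89
Final answer: 89


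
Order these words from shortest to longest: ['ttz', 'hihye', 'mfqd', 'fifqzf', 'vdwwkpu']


Compute lengths:
  'ttz' has length 3
  'hihye' has length 5
  'mfqd' has length 4
  'fifqzf' has length 6
  'vdwwkpu' has length 7
Lengths in increasing order: 3 < 4 < 5 < 6 < 7
Listing the words in that order gives the answer.
Final answer: ['ttz', 'mfqd', 'hihye', 'fifqzf', 'vdwwkpu']


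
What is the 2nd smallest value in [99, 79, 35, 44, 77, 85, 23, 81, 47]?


Sort ascending: [23, 35, 44, 47, 77, 79, 81, 85, 99]
The 2nd element (1-indexed) is at index 1.
Value = 35
Final answer: 35


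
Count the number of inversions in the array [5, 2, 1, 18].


For each element, count the later elements that are smaller than it:
  5 (index 0): smaller elements after it = [2, 1] -> 2
  2 (index 1): smaller elements after it = [1] -> 1
  1 (index 2): smaller elements after it = [] -> 0
Total inversions = 2 + 1 + 0 = 3
Final answer: 3


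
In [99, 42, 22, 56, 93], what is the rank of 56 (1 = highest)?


Sort descending: [99, 93, 56, 42, 22]
Find 56 in the sorted list.
56 is at position 3.
Final answer: 3


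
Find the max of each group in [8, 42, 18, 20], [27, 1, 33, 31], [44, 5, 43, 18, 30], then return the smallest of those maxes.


Find max of each group:
  Group 1: [8, 42, 18, 20] -> max = 42
  Group 2: [27, 1, 33, 31] -> max = 33
  Group 3: [44, 5, 43, 18, 30] -> max = 44
Maxes: [42, 33, 44]
Minimum of maxes = 33
Final answer: 33


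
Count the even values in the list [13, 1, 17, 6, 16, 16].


Check each element:
  13 is odd
  1 is odd
  17 is odd
  6 is even
  16 is even
  16 is even
Evens: [6, 16, 16]
Count of evens = 3
Final answer: 3


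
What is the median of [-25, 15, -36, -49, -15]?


First, sort the list: [-49, -36, -25, -15, 15]
The list has 5 elements (odd count).
The middle index is 2 (0-based), and the element there is -25.
Final answer: -25


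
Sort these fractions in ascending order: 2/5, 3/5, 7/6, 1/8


Convert to decimal for comparison:
  2/5 = 0.4
  3/5 = 0.6
  7/6 = 1.1667
  1/8 = 0.125
Decimals in increasing order: 0.125 < 0.4 < 0.6 < 1.1667
Writing each back as its fraction gives the sorted order.
Final answer: 1/8, 2/5, 3/5, 7/6


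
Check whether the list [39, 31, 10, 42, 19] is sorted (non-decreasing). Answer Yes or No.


Check consecutive pairs:
  39 <= 31? False
  31 <= 10? False
  10 <= 42? True
  42 <= 19? False
3 consecutive pair(s) are out of order, so the list is not sorted.
Final answer: No


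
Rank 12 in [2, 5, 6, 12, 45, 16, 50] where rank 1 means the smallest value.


Sort ascending: [2, 5, 6, 12, 16, 45, 50]
Find 12 in the sorted list.
12 is at position 4 (1-indexed).
Final answer: 4


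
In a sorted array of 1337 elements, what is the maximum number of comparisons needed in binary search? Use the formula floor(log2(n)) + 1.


Binary search halves the search space each step.
Maximum comparisons = floor(log2(1337)) + 1
log2(1337) = 10.3848
floor(log2(1337)) = 10, so 10 + 1 = 11
Final answer: 11


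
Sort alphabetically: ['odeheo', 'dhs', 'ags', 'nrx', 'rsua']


Compare strings character by character (the first differing letter decides):
  'ags' < 'dhs' since 'a' < 'd' at position 1
  'dhs' < 'nrx' since 'd' < 'n' at position 1
  'nrx' < 'odeheo' since 'n' < 'o' at position 1
  'odeheo' < 'rsua' since 'o' < 'r' at position 1
Chaining these comparisons gives the alphabetical order.
Final answer: ['ags', 'dhs', 'nrx', 'odeheo', 'rsua']


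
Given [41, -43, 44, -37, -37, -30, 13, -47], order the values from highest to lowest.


Original list: [41, -43, 44, -37, -37, -30, 13, -47]
Repeatedly take the largest remaining element:
  Remaining [41, -43, 44, -37, -37, -30, 13, -47] -> largest is 44
  Remaining [41, -43, -37, -37, -30, 13, -47] -> largest is 41
  Remaining [-43, -37, -37, -30, 13, -47] -> largest is 13
  Remaining [-43, -37, -37, -30, -47] -> largest is -30
  Remaining [-43, -37, -37, -47] -> largest is -37
  Remaining [-43, -37, -47] -> largest is -37
  Remaining [-43, -47] -> largest is -43
  Remaining [-47] -> largest is -47
Collecting the picks in order gives the descending list.
Final answer: [44, 41, 13, -30, -37, -37, -43, -47]


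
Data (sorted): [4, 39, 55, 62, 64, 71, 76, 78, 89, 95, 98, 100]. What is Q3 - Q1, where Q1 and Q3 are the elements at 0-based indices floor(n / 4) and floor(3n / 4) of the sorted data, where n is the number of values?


The data has n = 12 elements.
Q1 index = floor(12 / 4) = floor(3) = 3; Q3 index = floor(3 * 12 / 4) = floor(9) = 9
Q1 = element at index 3 = 62
Q3 = element at index 9 = 95
IQR = 95 - 62 = 33
Final answer: 33


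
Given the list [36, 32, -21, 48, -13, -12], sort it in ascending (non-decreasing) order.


Original list: [36, 32, -21, 48, -13, -12]
Repeatedly take the smallest remaining element:
  Remaining [36, 32, -21, 48, -13, -12] -> smallest is -21
  Remaining [36, 32, 48, -13, -12] -> smallest is -13
  Remaining [36, 32, 48, -12] -> smallest is -12
  Remaining [36, 32, 48] -> smallest is 32
  Remaining [36, 48] -> smallest is 36
  Remaining [48] -> smallest is 48
Collecting the picks in order gives the sorted list.
Final answer: [-21, -13, -12, 32, 36, 48]


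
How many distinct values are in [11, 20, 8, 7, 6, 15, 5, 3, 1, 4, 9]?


List all unique values:
Distinct values: [1, 3, 4, 5, 6, 7, 8, 9, 11, 15, 20]
Count = 11
Final answer: 11


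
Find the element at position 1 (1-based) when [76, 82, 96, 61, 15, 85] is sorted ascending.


Sort ascending: [15, 61, 76, 82, 85, 96]
The 1st element (1-indexed) is at index 0.
Value = 15
Final answer: 15


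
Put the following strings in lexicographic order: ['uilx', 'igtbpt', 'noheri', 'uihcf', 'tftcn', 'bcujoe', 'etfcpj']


Compare strings character by character (the first differing letter decides):
  'bcujoe' < 'etfcpj' since 'b' < 'e' at position 1
  'etfcpj' < 'igtbpt' since 'e' < 'i' at position 1
  'igtbpt' < 'noheri' since 'i' < 'n' at position 1
  'noheri' < 'tftcn' since 'n' < 't' at position 1
  'tftcn' < 'uihcf' since 't' < 'u' at position 1
  'uihcf' < 'uilx' since 'h' < 'l' at position 3
Chaining these comparisons gives the alphabetical order.
Final answer: ['bcujoe', 'etfcpj', 'igtbpt', 'noheri', 'tftcn', 'uihcf', 'uilx']


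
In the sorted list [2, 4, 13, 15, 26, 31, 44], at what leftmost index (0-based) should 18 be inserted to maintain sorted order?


List is sorted: [2, 4, 13, 15, 26, 31, 44]
We need the leftmost position where 18 can be inserted, i.e. the first index whose element is >= 18 (or the end of the list if none is).
Binary search with low=0, high=7 (0-based indices):
  low=0, high=7, mid=3: a[3]=15 < 18, so low = 4
  low=4, high=7, mid=5: a[5]=31 >= 18, so high = 5
  low=4, high=5, mid=4: a[4]=26 >= 18, so high = 4
Now low = high = 4, so the insertion index is 4.
Final answer: 4


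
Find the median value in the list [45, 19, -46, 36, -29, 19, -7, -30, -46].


First, sort the list: [-46, -46, -30, -29, -7, 19, 19, 36, 45]
The list has 9 elements (odd count).
The middle index is 4 (0-based), and the element there is -7.
Final answer: -7


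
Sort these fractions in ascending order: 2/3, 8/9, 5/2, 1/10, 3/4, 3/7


Convert to decimal for comparison:
  2/3 = 0.6667
  8/9 = 0.8889
  5/2 = 2.5
  1/10 = 0.1
  3/4 = 0.75
  3/7 = 0.4286
Decimals in increasing order: 0.1 < 0.4286 < 0.6667 < 0.75 < 0.8889 < 2.5
Writing each back as its fraction gives the sorted order.
Final answer: 1/10, 3/7, 2/3, 3/4, 8/9, 5/2


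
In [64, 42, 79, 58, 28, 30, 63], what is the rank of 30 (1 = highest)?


Sort descending: [79, 64, 63, 58, 42, 30, 28]
Find 30 in the sorted list.
30 is at position 6.
Final answer: 6


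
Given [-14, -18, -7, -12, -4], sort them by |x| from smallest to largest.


Compute absolute values:
  |-14| = 14
  |-18| = 18
  |-7| = 7
  |-12| = 12
  |-4| = 4
Absolute values in increasing order: 4 < 7 < 12 < 14 < 18
Listing the original numbers in that order gives the answer.
Final answer: [-4, -7, -12, -14, -18]


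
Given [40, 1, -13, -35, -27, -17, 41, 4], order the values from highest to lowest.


Original list: [40, 1, -13, -35, -27, -17, 41, 4]
Repeatedly take the largest remaining element:
  Remaining [40, 1, -13, -35, -27, -17, 41, 4] -> largest is 41
  Remaining [40, 1, -13, -35, -27, -17, 4] -> largest is 40
  Remaining [1, -13, -35, -27, -17, 4] -> largest is 4
  Remaining [1, -13, -35, -27, -17] -> largest is 1
  Remaining [-13, -35, -27, -17] -> largest is -13
  Remaining [-35, -27, -17] -> largest is -17
  Remaining [-35, -27] -> largest is -27
  Remaining [-35] -> largest is -35
Collecting the picks in order gives the descending list.
Final answer: [41, 40, 4, 1, -13, -17, -27, -35]


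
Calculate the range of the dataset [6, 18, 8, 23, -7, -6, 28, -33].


Maximum value: 28
Minimum value: -33
Range = 28 - (-33) = 61
Final answer: 61


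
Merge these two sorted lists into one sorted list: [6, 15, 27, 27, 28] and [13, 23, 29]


List A: [6, 15, 27, 27, 28]
List B: [13, 23, 29]
Repeatedly compare the front elements and take the smaller:
  6 vs 13 -> take 6
  15 vs 13 -> take 13
  15 vs 23 -> take 15
  27 vs 23 -> take 23
  27 vs 29 -> take 27
  27 vs 29 -> take 27
  28 vs 29 -> take 28
  A is exhausted; append the rest of B: [29]
Final answer: [6, 13, 15, 23, 27, 27, 28, 29]


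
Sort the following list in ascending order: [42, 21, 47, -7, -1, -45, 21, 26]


Original list: [42, 21, 47, -7, -1, -45, 21, 26]
Repeatedly take the smallest remaining element:
  Remaining [42, 21, 47, -7, -1, -45, 21, 26] -> smallest is -45
  Remaining [42, 21, 47, -7, -1, 21, 26] -> smallest is -7
  Remaining [42, 21, 47, -1, 21, 26] -> smallest is -1
  Remaining [42, 21, 47, 21, 26] -> smallest is 21
  Remaining [42, 47, 21, 26] -> smallest is 21
  Remaining [42, 47, 26] -> smallest is 26
  Remaining [42, 47] -> smallest is 42
  Remaining [47] -> smallest is 47
Collecting the picks in order gives the sorted list.
Final answer: [-45, -7, -1, 21, 21, 26, 42, 47]


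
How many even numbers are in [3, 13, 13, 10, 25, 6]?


Check each element:
  3 is odd
  13 is odd
  13 is odd
  10 is even
  25 is odd
  6 is even
Evens: [10, 6]
Count of evens = 2
Final answer: 2


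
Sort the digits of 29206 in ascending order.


The number 29206 has digits: 2, 9, 2, 0, 6
Sorted: 0, 2, 2, 6, 9
Joining the sorted digits gives the result.
Final answer: 02269


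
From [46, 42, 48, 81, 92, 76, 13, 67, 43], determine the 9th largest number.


Sort descending: [92, 81, 76, 67, 48, 46, 43, 42, 13]
The 9th element (1-indexed) is at index 8.
Value = 13
Final answer: 13


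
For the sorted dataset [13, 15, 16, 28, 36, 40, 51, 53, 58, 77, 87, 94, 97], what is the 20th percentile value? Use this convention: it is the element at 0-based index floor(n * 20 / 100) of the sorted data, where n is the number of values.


The dataset has n = 13 elements.
Index = floor(13 * 20 / 100) = floor(260 / 100) = floor(2.6) = 2
Counting from index 0 in the sorted data, the element at index 2 is 16.
Final answer: 16


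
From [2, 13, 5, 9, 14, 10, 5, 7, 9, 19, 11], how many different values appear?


List all unique values:
Distinct values: [2, 5, 7, 9, 10, 11, 13, 14, 19]
Count = 9
Final answer: 9


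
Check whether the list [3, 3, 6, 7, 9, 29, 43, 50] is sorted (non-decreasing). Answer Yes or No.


Check consecutive pairs:
  3 <= 3? True
  3 <= 6? True
  6 <= 7? True
  7 <= 9? True
  9 <= 29? True
  29 <= 43? True
  43 <= 50? True
Every consecutive pair is in order, so the list is non-decreasing.
Final answer: Yes


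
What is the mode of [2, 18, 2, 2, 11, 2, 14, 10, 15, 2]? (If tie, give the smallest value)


Count the frequency of each value:
  2 appears 5 time(s)
  10 appears 1 time(s)
  11 appears 1 time(s)
  14 appears 1 time(s)
  15 appears 1 time(s)
  18 appears 1 time(s)
Maximum frequency is 5.
Only 2 reaches that frequency, so it is the mode.
Final answer: 2


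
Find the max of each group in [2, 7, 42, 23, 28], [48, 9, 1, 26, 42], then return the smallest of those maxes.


Find max of each group:
  Group 1: [2, 7, 42, 23, 28] -> max = 42
  Group 2: [48, 9, 1, 26, 42] -> max = 48
Maxes: [42, 48]
Minimum of maxes = 42
Final answer: 42


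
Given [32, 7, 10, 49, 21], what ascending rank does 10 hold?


Sort ascending: [7, 10, 21, 32, 49]
Find 10 in the sorted list.
10 is at position 2 (1-indexed).
Final answer: 2


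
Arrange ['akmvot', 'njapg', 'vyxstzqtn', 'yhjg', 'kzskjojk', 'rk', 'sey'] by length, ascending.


Compute lengths:
  'akmvot' has length 6
  'njapg' has length 5
  'vyxstzqtn' has length 9
  'yhjg' has length 4
  'kzskjojk' has length 8
  'rk' has length 2
  'sey' has length 3
Lengths in increasing order: 2 < 3 < 4 < 5 < 6 < 8 < 9
Listing the words in that order gives the answer.
Final answer: ['rk', 'sey', 'yhjg', 'njapg', 'akmvot', 'kzskjojk', 'vyxstzqtn']


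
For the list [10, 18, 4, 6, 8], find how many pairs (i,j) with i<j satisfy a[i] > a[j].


For each element, count the later elements that are smaller than it:
  10 (index 0): smaller elements after it = [4, 6, 8] -> 3
  18 (index 1): smaller elements after it = [4, 6, 8] -> 3
  4 (index 2): smaller elements after it = [] -> 0
  6 (index 3): smaller elements after it = [] -> 0
Total inversions = 3 + 3 + 0 + 0 = 6
Final answer: 6


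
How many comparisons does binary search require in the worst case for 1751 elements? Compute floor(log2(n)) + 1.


Binary search halves the search space each step.
Maximum comparisons = floor(log2(1751)) + 1
log2(1751) = 10.774
floor(log2(1751)) = 10, so 10 + 1 = 11
Final answer: 11


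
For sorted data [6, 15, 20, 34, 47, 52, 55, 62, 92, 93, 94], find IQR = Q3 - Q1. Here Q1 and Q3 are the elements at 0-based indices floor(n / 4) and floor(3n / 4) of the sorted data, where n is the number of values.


The data has n = 11 elements.
Q1 index = floor(11 / 4) = floor(2.75) = 2; Q3 index = floor(3 * 11 / 4) = floor(8.25) = 8
Q1 = element at index 2 = 20
Q3 = element at index 8 = 92
IQR = 92 - 20 = 72
Final answer: 72


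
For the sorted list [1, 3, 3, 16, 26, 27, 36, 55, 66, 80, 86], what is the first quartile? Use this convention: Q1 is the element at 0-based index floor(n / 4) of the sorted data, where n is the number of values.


The list has n = 11 elements.
Q1 index = floor(11 / 4) = floor(2.75) = 2
Counting from index 0 in the sorted data, the element at index 2 is 3.
Final answer: 3


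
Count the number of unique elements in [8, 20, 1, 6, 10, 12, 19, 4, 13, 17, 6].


List all unique values:
Distinct values: [1, 4, 6, 8, 10, 12, 13, 17, 19, 20]
Count = 10
Final answer: 10


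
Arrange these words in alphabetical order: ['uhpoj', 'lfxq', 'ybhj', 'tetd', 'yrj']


Compare strings character by character (the first differing letter decides):
  'lfxq' < 'tetd' since 'l' < 't' at position 1
  'tetd' < 'uhpoj' since 't' < 'u' at position 1
  'uhpoj' < 'ybhj' since 'u' < 'y' at position 1
  'ybhj' < 'yrj' since 'b' < 'r' at position 2
Chaining these comparisons gives the alphabetical order.
Final answer: ['lfxq', 'tetd', 'uhpoj', 'ybhj', 'yrj']


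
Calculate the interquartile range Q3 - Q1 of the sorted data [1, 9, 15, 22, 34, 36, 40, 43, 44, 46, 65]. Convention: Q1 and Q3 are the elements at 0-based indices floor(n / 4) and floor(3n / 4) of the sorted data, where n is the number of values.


The data has n = 11 elements.
Q1 index = floor(11 / 4) = floor(2.75) = 2; Q3 index = floor(3 * 11 / 4) = floor(8.25) = 8
Q1 = element at index 2 = 15
Q3 = element at index 8 = 44
IQR = 44 - 15 = 29
Final answer: 29


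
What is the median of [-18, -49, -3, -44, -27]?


First, sort the list: [-49, -44, -27, -18, -3]
The list has 5 elements (odd count).
The middle index is 2 (0-based), and the element there is -27.
Final answer: -27


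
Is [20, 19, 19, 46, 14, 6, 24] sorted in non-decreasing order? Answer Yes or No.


Check consecutive pairs:
  20 <= 19? False
  19 <= 19? True
  19 <= 46? True
  46 <= 14? False
  14 <= 6? False
  6 <= 24? True
3 consecutive pair(s) are out of order, so the list is not sorted.
Final answer: No


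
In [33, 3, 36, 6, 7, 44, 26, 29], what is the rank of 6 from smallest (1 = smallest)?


Sort ascending: [3, 6, 7, 26, 29, 33, 36, 44]
Find 6 in the sorted list.
6 is at position 2 (1-indexed).
Final answer: 2


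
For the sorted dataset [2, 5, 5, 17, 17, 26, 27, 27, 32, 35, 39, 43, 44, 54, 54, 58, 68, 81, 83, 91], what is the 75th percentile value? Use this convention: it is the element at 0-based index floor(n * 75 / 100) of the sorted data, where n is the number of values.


The dataset has n = 20 elements.
Index = floor(20 * 75 / 100) = floor(1500 / 100) = floor(15) = 15
Counting from index 0 in the sorted data, the element at index 15 is 58.
Final answer: 58


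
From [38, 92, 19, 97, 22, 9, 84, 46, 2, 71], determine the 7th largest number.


Sort descending: [97, 92, 84, 71, 46, 38, 22, 19, 9, 2]
The 7th element (1-indexed) is at index 6.
Value = 22
Final answer: 22


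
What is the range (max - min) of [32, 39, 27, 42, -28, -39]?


Maximum value: 42
Minimum value: -39
Range = 42 - (-39) = 81
Final answer: 81


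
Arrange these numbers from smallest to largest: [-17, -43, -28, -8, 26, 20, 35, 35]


Original list: [-17, -43, -28, -8, 26, 20, 35, 35]
Repeatedly take the smallest remaining element:
  Remaining [-17, -43, -28, -8, 26, 20, 35, 35] -> smallest is -43
  Remaining [-17, -28, -8, 26, 20, 35, 35] -> smallest is -28
  Remaining [-17, -8, 26, 20, 35, 35] -> smallest is -17
  Remaining [-8, 26, 20, 35, 35] -> smallest is -8
  Remaining [26, 20, 35, 35] -> smallest is 20
  Remaining [26, 35, 35] -> smallest is 26
  Remaining [35, 35] -> smallest is 35
  Remaining [35] -> smallest is 35
Collecting the picks in order gives the sorted list.
Final answer: [-43, -28, -17, -8, 20, 26, 35, 35]


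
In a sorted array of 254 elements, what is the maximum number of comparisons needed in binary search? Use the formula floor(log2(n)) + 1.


Binary search halves the search space each step.
Maximum comparisons = floor(log2(254)) + 1
log2(254) = 7.9887
floor(log2(254)) = 7, so 7 + 1 = 8
Final answer: 8


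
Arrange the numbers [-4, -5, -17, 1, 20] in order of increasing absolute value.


Compute absolute values:
  |-4| = 4
  |-5| = 5
  |-17| = 17
  |1| = 1
  |20| = 20
Absolute values in increasing order: 1 < 4 < 5 < 17 < 20
Listing the original numbers in that order gives the answer.
Final answer: [1, -4, -5, -17, 20]


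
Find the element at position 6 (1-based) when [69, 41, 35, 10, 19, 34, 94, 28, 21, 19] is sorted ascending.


Sort ascending: [10, 19, 19, 21, 28, 34, 35, 41, 69, 94]
The 6th element (1-indexed) is at index 5.
Value = 34
Final answer: 34


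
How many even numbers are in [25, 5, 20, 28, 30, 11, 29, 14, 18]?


Check each element:
  25 is odd
  5 is odd
  20 is even
  28 is even
  30 is even
  11 is odd
  29 is odd
  14 is even
  18 is even
Evens: [20, 28, 30, 14, 18]
Count of evens = 5
Final answer: 5


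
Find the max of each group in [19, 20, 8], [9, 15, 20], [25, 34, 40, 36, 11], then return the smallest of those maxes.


Find max of each group:
  Group 1: [19, 20, 8] -> max = 20
  Group 2: [9, 15, 20] -> max = 20
  Group 3: [25, 34, 40, 36, 11] -> max = 40
Maxes: [20, 20, 40]
Minimum of maxes = 20
Final answer: 20


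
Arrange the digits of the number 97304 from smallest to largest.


The number 97304 has digits: 9, 7, 3, 0, 4
Sorted: 0, 3, 4, 7, 9
Joining the sorted digits gives the result.
Final answer: 03479


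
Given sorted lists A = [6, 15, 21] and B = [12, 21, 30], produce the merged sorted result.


List A: [6, 15, 21]
List B: [12, 21, 30]
Repeatedly compare the front elements and take the smaller:
  6 vs 12 -> take 6
  15 vs 12 -> take 12
  15 vs 21 -> take 15
  21 vs 21 -> take 21
  A is exhausted; append the rest of B: [21, 30]
Final answer: [6, 12, 15, 21, 21, 30]


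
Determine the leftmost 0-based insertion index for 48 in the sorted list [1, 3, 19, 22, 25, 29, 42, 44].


List is sorted: [1, 3, 19, 22, 25, 29, 42, 44]
We need the leftmost position where 48 can be inserted, i.e. the first index whose element is >= 48 (or the end of the list if none is).
Binary search with low=0, high=8 (0-based indices):
  low=0, high=8, mid=4: a[4]=25 < 48, so low = 5
  low=5, high=8, mid=6: a[6]=42 < 48, so low = 7
  low=7, high=8, mid=7: a[7]=44 < 48, so low = 8
Now low = high = 8, so the insertion index is 8.
Final answer: 8


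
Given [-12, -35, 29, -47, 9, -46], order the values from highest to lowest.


Original list: [-12, -35, 29, -47, 9, -46]
Repeatedly take the largest remaining element:
  Remaining [-12, -35, 29, -47, 9, -46] -> largest is 29
  Remaining [-12, -35, -47, 9, -46] -> largest is 9
  Remaining [-12, -35, -47, -46] -> largest is -12
  Remaining [-35, -47, -46] -> largest is -35
  Remaining [-47, -46] -> largest is -46
  Remaining [-47] -> largest is -47
Collecting the picks in order gives the descending list.
Final answer: [29, 9, -12, -35, -46, -47]


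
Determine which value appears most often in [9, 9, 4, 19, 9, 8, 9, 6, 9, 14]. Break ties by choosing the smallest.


Count the frequency of each value:
  4 appears 1 time(s)
  6 appears 1 time(s)
  8 appears 1 time(s)
  9 appears 5 time(s)
  14 appears 1 time(s)
  19 appears 1 time(s)
Maximum frequency is 5.
Only 9 reaches that frequency, so it is the mode.
Final answer: 9


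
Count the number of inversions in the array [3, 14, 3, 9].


For each element, count the later elements that are smaller than it:
  3 (index 0): smaller elements after it = [] -> 0
  14 (index 1): smaller elements after it = [3, 9] -> 2
  3 (index 2): smaller elements after it = [] -> 0
Total inversions = 0 + 2 + 0 = 2
Final answer: 2


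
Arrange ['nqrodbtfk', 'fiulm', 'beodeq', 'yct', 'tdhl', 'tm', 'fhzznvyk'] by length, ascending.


Compute lengths:
  'nqrodbtfk' has length 9
  'fiulm' has length 5
  'beodeq' has length 6
  'yct' has length 3
  'tdhl' has length 4
  'tm' has length 2
  'fhzznvyk' has length 8
Lengths in increasing order: 2 < 3 < 4 < 5 < 6 < 8 < 9
Listing the words in that order gives the answer.
Final answer: ['tm', 'yct', 'tdhl', 'fiulm', 'beodeq', 'fhzznvyk', 'nqrodbtfk']


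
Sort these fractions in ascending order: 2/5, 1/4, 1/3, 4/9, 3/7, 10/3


Convert to decimal for comparison:
  2/5 = 0.4
  1/4 = 0.25
  1/3 = 0.3333
  4/9 = 0.4444
  3/7 = 0.4286
  10/3 = 3.3333
Decimals in increasing order: 0.25 < 0.3333 < 0.4 < 0.4286 < 0.4444 < 3.3333
Writing each back as its fraction gives the sorted order.
Final answer: 1/4, 1/3, 2/5, 3/7, 4/9, 10/3


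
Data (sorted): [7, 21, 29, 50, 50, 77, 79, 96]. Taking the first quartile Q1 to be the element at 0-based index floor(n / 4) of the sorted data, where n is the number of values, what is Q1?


The list has n = 8 elements.
Q1 index = floor(8 / 4) = floor(2) = 2
Counting from index 0 in the sorted data, the element at index 2 is 29.
Final answer: 29


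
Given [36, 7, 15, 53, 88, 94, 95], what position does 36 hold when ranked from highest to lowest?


Sort descending: [95, 94, 88, 53, 36, 15, 7]
Find 36 in the sorted list.
36 is at position 5.
Final answer: 5


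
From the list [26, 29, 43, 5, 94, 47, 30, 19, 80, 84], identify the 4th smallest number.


Sort ascending: [5, 19, 26, 29, 30, 43, 47, 80, 84, 94]
The 4th element (1-indexed) is at index 3.
Value = 29
Final answer: 29


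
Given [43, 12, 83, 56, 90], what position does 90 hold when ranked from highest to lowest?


Sort descending: [90, 83, 56, 43, 12]
Find 90 in the sorted list.
90 is at position 1.
Final answer: 1


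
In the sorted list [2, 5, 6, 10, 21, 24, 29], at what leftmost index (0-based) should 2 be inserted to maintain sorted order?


List is sorted: [2, 5, 6, 10, 21, 24, 29]
We need the leftmost position where 2 can be inserted, i.e. the first index whose element is >= 2 (or the end of the list if none is).
Binary search with low=0, high=7 (0-based indices):
  low=0, high=7, mid=3: a[3]=10 >= 2, so high = 3
  low=0, high=3, mid=1: a[1]=5 >= 2, so high = 1
  low=0, high=1, mid=0: a[0]=2 >= 2, so high = 0
Now low = high = 0, so the insertion index is 0.
Final answer: 0


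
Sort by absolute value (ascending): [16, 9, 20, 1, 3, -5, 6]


Compute absolute values:
  |16| = 16
  |9| = 9
  |20| = 20
  |1| = 1
  |3| = 3
  |-5| = 5
  |6| = 6
Absolute values in increasing order: 1 < 3 < 5 < 6 < 9 < 16 < 20
Listing the original numbers in that order gives the answer.
Final answer: [1, 3, -5, 6, 9, 16, 20]


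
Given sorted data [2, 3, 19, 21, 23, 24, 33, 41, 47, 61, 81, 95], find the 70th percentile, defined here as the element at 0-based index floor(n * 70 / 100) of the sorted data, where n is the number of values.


The dataset has n = 12 elements.
Index = floor(12 * 70 / 100) = floor(840 / 100) = floor(8.4) = 8
Counting from index 0 in the sorted data, the element at index 8 is 47.
Final answer: 47


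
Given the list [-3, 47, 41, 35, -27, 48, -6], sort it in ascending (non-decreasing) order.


Original list: [-3, 47, 41, 35, -27, 48, -6]
Repeatedly take the smallest remaining element:
  Remaining [-3, 47, 41, 35, -27, 48, -6] -> smallest is -27
  Remaining [-3, 47, 41, 35, 48, -6] -> smallest is -6
  Remaining [-3, 47, 41, 35, 48] -> smallest is -3
  Remaining [47, 41, 35, 48] -> smallest is 35
  Remaining [47, 41, 48] -> smallest is 41
  Remaining [47, 48] -> smallest is 47
  Remaining [48] -> smallest is 48
Collecting the picks in order gives the sorted list.
Final answer: [-27, -6, -3, 35, 41, 47, 48]


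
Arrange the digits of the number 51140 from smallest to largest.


The number 51140 has digits: 5, 1, 1, 4, 0
Sorted: 0, 1, 1, 4, 5
Joining the sorted digits gives the result.
Final answer: 01145


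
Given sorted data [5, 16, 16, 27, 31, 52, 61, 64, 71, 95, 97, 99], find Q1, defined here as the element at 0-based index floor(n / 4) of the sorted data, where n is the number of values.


The list has n = 12 elements.
Q1 index = floor(12 / 4) = floor(3) = 3
Counting from index 0 in the sorted data, the element at index 3 is 27.
Final answer: 27


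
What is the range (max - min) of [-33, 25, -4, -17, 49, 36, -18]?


Maximum value: 49
Minimum value: -33
Range = 49 - (-33) = 82
Final answer: 82


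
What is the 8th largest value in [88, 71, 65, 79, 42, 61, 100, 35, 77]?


Sort descending: [100, 88, 79, 77, 71, 65, 61, 42, 35]
The 8th element (1-indexed) is at index 7.
Value = 42
Final answer: 42


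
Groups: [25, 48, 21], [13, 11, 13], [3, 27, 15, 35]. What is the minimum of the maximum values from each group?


Find max of each group:
  Group 1: [25, 48, 21] -> max = 48
  Group 2: [13, 11, 13] -> max = 13
  Group 3: [3, 27, 15, 35] -> max = 35
Maxes: [48, 13, 35]
Minimum of maxes = 13
Final answer: 13


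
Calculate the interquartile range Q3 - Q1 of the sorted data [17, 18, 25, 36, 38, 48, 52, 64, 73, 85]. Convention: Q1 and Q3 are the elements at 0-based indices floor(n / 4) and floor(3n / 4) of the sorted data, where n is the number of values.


The data has n = 10 elements.
Q1 index = floor(10 / 4) = floor(2.5) = 2; Q3 index = floor(3 * 10 / 4) = floor(7.5) = 7
Q1 = element at index 2 = 25
Q3 = element at index 7 = 64
IQR = 64 - 25 = 39
Final answer: 39


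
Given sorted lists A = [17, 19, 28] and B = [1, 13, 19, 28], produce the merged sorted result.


List A: [17, 19, 28]
List B: [1, 13, 19, 28]
Repeatedly compare the front elements and take the smaller:
  17 vs 1 -> take 1
  17 vs 13 -> take 13
  17 vs 19 -> take 17
  19 vs 19 -> take 19
  28 vs 19 -> take 19
  28 vs 28 -> take 28
  A is exhausted; append the rest of B: [28]
Final answer: [1, 13, 17, 19, 19, 28, 28]


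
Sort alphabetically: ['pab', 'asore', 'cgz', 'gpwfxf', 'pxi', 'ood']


Compare strings character by character (the first differing letter decides):
  'asore' < 'cgz' since 'a' < 'c' at position 1
  'cgz' < 'gpwfxf' since 'c' < 'g' at position 1
  'gpwfxf' < 'ood' since 'g' < 'o' at position 1
  'ood' < 'pab' since 'o' < 'p' at position 1
  'pab' < 'pxi' since 'a' < 'x' at position 2
Chaining these comparisons gives the alphabetical order.
Final answer: ['asore', 'cgz', 'gpwfxf', 'ood', 'pab', 'pxi']


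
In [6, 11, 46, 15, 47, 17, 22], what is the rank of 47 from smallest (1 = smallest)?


Sort ascending: [6, 11, 15, 17, 22, 46, 47]
Find 47 in the sorted list.
47 is at position 7 (1-indexed).
Final answer: 7


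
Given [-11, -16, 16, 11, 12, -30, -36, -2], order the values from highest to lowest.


Original list: [-11, -16, 16, 11, 12, -30, -36, -2]
Repeatedly take the largest remaining element:
  Remaining [-11, -16, 16, 11, 12, -30, -36, -2] -> largest is 16
  Remaining [-11, -16, 11, 12, -30, -36, -2] -> largest is 12
  Remaining [-11, -16, 11, -30, -36, -2] -> largest is 11
  Remaining [-11, -16, -30, -36, -2] -> largest is -2
  Remaining [-11, -16, -30, -36] -> largest is -11
  Remaining [-16, -30, -36] -> largest is -16
  Remaining [-30, -36] -> largest is -30
  Remaining [-36] -> largest is -36
Collecting the picks in order gives the descending list.
Final answer: [16, 12, 11, -2, -11, -16, -30, -36]


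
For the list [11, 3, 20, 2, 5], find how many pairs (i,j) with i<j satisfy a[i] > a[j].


For each element, count the later elements that are smaller than it:
  11 (index 0): smaller elements after it = [3, 2, 5] -> 3
  3 (index 1): smaller elements after it = [2] -> 1
  20 (index 2): smaller elements after it = [2, 5] -> 2
  2 (index 3): smaller elements after it = [] -> 0
Total inversions = 3 + 1 + 2 + 0 = 6
Final answer: 6


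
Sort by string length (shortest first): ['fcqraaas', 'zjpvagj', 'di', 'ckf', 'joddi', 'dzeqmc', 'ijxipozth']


Compute lengths:
  'fcqraaas' has length 8
  'zjpvagj' has length 7
  'di' has length 2
  'ckf' has length 3
  'joddi' has length 5
  'dzeqmc' has length 6
  'ijxipozth' has length 9
Lengths in increasing order: 2 < 3 < 5 < 6 < 7 < 8 < 9
Listing the words in that order gives the answer.
Final answer: ['di', 'ckf', 'joddi', 'dzeqmc', 'zjpvagj', 'fcqraaas', 'ijxipozth']


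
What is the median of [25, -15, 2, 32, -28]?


First, sort the list: [-28, -15, 2, 25, 32]
The list has 5 elements (odd count).
The middle index is 2 (0-based), and the element there is 2.
Final answer: 2


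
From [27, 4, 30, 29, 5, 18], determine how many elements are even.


Check each element:
  27 is odd
  4 is even
  30 is even
  29 is odd
  5 is odd
  18 is even
Evens: [4, 30, 18]
Count of evens = 3
Final answer: 3


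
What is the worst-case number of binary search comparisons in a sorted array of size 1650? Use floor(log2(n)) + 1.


Binary search halves the search space each step.
Maximum comparisons = floor(log2(1650)) + 1
log2(1650) = 10.6883
floor(log2(1650)) = 10, so 10 + 1 = 11
Final answer: 11


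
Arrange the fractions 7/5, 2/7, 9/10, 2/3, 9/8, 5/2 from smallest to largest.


Convert to decimal for comparison:
  7/5 = 1.4
  2/7 = 0.2857
  9/10 = 0.9
  2/3 = 0.6667
  9/8 = 1.125
  5/2 = 2.5
Decimals in increasing order: 0.2857 < 0.6667 < 0.9 < 1.125 < 1.4 < 2.5
Writing each back as its fraction gives the sorted order.
Final answer: 2/7, 2/3, 9/10, 9/8, 7/5, 5/2
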